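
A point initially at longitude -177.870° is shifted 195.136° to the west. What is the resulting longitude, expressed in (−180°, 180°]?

Start at -177.870°; shift −195.136° → -373.006°.
-373.006° lies outside (−180°, 180°]; add 360° → -13.006°.

-13.006°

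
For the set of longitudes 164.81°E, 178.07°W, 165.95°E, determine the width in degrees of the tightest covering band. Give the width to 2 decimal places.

17.12°

Sort the longitudes: -178.07°, +164.81°, +165.95°.
Eastward gaps between consecutive values (wrapping around): 342.88°, 1.14°, 15.98°.
Largest gap = 342.88° ⇒ minimal covering band is its complement: 360° − 342.88° = 17.12°.
Band runs from +164.81° eastward to -178.07°, crossing the antimeridian.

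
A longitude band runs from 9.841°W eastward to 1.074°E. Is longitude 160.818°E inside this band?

Band width going east from -9.841° to +1.074°: ((1.074 − -9.841) mod 360) = 10.915°.
Offset of +160.818° east of the west edge: ((160.818 − -9.841) mod 360) = 170.659°.
170.659° > 10.915° ⇒ outside.

No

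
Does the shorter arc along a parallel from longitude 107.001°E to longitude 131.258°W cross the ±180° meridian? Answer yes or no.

Yes

Naïve |-131.258 − 107.001| = 238.259° > 180°, so the shorter arc goes the other way round — across 180°.
Signed shortest Δλ = ((-131.258 − 107.001 + 180) mod 360) − 180 = 121.741°.
Going east by 121.741° from +107.001° passes through 180° before reaching -131.258°.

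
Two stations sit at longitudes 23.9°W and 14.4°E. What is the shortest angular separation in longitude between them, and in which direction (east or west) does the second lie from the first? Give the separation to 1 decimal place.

38.3° east

Raw difference: 14.4 − -23.9 = 38.3°.
Normalise into (−180°, 180°]: 38.3° stays 38.3°.
Positive ⇒ the second point lies to the east; separation 38.3°.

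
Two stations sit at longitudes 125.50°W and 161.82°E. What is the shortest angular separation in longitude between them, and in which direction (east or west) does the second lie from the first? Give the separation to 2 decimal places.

Raw difference: 161.82 − -125.50 = 287.32°.
Normalise into (−180°, 180°]: 287.32° − 360° = -72.68°.
Negative ⇒ the second point lies to the west; separation 72.68°.

72.68° west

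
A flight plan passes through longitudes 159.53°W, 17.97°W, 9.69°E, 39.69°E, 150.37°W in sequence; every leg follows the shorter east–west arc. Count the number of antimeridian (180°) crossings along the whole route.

Leg 1: -159.53° → -17.97°, shortest Δλ = 141.56° (east) — does not cross 180°.
Leg 2: -17.97° → +9.69°, shortest Δλ = 27.66° (east) — does not cross 180°.
Leg 3: +9.69° → +39.69°, shortest Δλ = 30.0° (east) — does not cross 180°.
Leg 4: +39.69° → -150.37°, shortest Δλ = 169.94° (east) — crosses 180°.
Total crossings: 1.

1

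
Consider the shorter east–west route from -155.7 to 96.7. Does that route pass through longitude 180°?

Naïve |96.7 − -155.7| = 252.4° > 180°, so the shorter arc goes the other way round — across 180°.
Signed shortest Δλ = ((96.7 − -155.7 + 180) mod 360) − 180 = -107.6°.
Going west by 107.6° from -155.7° passes through 180° before reaching +96.7°.

Yes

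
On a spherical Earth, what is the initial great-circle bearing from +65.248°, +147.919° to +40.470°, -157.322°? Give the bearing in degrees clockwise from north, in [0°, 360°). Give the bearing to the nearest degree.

102°

Δλ = -157.322 − 147.919 = -305.241°; wrapped into (−180°, 180°]: 54.759°.
θ = atan2( sin Δλ · cos φ₂ , cos φ₁ · sin φ₂ − sin φ₁ · cos φ₂ · cos Δλ )
  = atan2(0.62133, -0.12688) = 101.542° → normalised to [0°, 360°): 101.542°.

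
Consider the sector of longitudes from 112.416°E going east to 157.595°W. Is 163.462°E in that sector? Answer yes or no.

Yes

Band width going east from +112.416° to -157.595°: ((-157.595 − 112.416) mod 360) = 89.989°.
Offset of +163.462° east of the west edge: ((163.462 − 112.416) mod 360) = 51.046°.
51.046° ≤ 89.989° ⇒ inside.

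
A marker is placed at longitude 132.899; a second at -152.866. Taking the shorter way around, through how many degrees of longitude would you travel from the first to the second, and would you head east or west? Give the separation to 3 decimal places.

74.235° east

Raw difference: -152.866 − 132.899 = -285.765°.
Normalise into (−180°, 180°]: -285.765° + 360° = 74.235°.
Positive ⇒ the second point lies to the east; separation 74.235°.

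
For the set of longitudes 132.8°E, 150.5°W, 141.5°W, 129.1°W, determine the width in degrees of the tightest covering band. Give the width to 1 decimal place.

98.1°

Sort the longitudes: -150.5°, -141.5°, -129.1°, +132.8°.
Eastward gaps between consecutive values (wrapping around): 9.0°, 12.4°, 261.9°, 76.7°.
Largest gap = 261.9° ⇒ minimal covering band is its complement: 360° − 261.9° = 98.1°.
Band runs from +132.8° eastward to -129.1°, crossing the antimeridian.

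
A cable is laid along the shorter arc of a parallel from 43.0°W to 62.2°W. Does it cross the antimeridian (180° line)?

Signed shortest Δλ = ((-62.2 − -43.0 + 180) mod 360) − 180 = -19.2°.
Going west by 19.2° from -43.0° reaches -62.2° without touching 180°.

No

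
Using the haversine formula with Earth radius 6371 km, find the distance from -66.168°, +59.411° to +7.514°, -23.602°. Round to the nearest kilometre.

10460 km

Δλ = -23.602 − 59.411 = -83.013°.
Δφ = 7.514 − -66.168 = 73.682°.
a = sin²(Δφ/2) + cos φ₁ · cos φ₂ · sin²(Δλ/2) = 0.535445.
c = 2·atan2(√a, √(1−a)) = 1.64175 rad → d = 6371·c ≈ 10459.56 km.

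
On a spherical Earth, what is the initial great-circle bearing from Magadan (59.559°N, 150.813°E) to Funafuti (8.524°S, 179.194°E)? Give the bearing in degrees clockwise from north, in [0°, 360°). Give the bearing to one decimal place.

Δλ = 179.194 − 150.813 = 28.381°.
θ = atan2( sin Δλ · cos φ₂ , cos φ₁ · sin φ₂ − sin φ₁ · cos φ₂ · cos Δλ )
  = atan2(0.47008, -0.82524) = 150.333° → normalised to [0°, 360°): 150.333°.

150.3°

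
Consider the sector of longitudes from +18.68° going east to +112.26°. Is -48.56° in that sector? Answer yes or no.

Band width going east from +18.68° to +112.26°: ((112.26 − 18.68) mod 360) = 93.58°.
Offset of -48.56° east of the west edge: ((-48.56 − 18.68) mod 360) = 292.76°.
292.76° > 93.58° ⇒ outside.

No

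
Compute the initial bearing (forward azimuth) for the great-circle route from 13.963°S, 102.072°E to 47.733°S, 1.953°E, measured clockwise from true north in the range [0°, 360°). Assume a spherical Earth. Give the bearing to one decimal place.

221.6°

Δλ = 1.953 − 102.072 = -100.119°.
θ = atan2( sin Δλ · cos φ₂ , cos φ₁ · sin φ₂ − sin φ₁ · cos φ₂ · cos Δλ )
  = atan2(-0.66212, -0.74667) = -138.434° → normalised to [0°, 360°): 221.566°.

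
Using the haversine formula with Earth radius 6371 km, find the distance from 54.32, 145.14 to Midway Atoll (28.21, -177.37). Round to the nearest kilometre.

4186 km

Δλ = -177.37 − 145.14 = -322.51°; wrapped into (−180°, 180°]: 37.49°.
Δφ = 28.21 − 54.32 = -26.11°.
a = sin²(Δφ/2) + cos φ₁ · cos φ₂ · sin²(Δλ/2) = 0.104103.
c = 2·atan2(√a, √(1−a)) = 0.65706 rad → d = 6371·c ≈ 4186.11 km.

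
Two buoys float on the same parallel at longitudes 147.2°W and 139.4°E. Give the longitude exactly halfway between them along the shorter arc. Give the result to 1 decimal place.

176.1°E

Signed shortest Δλ from -147.2° to +139.4° is -73.4°.
Midpoint longitude = -147.2° + (-73.4°)/2 = -147.2° − 36.7° = -183.9°.
Normalise into (−180°, 180°]: +176.1°.
(The naïve average (-147.2 + +139.4)/2 = -3.9° is on the wrong side of the globe.)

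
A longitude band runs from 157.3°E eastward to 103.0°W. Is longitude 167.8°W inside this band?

Band width going east from +157.3° to -103.0°: ((-103.0 − 157.3) mod 360) = 99.7°.
Offset of -167.8° east of the west edge: ((-167.8 − 157.3) mod 360) = 34.9°.
34.9° ≤ 99.7° ⇒ inside.

Yes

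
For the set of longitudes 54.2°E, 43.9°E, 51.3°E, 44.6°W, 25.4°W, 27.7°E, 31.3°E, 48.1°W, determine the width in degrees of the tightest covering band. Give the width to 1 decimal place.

102.3°

Sort the longitudes: -48.1°, -44.6°, -25.4°, +27.7°, +31.3°, +43.9°, +51.3°, +54.2°.
Eastward gaps between consecutive values (wrapping around): 3.5°, 19.2°, 53.1°, 3.6°, 12.6°, 7.4°, 2.9°, 257.7°.
Largest gap = 257.7° ⇒ minimal covering band is its complement: 360° − 257.7° = 102.3°.
Band runs from -48.1° eastward to +54.2°.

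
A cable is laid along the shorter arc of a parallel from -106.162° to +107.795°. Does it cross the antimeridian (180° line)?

Yes

Naïve |107.795 − -106.162| = 213.957° > 180°, so the shorter arc goes the other way round — across 180°.
Signed shortest Δλ = ((107.795 − -106.162 + 180) mod 360) − 180 = -146.043°.
Going west by 146.043° from -106.162° passes through 180° before reaching +107.795°.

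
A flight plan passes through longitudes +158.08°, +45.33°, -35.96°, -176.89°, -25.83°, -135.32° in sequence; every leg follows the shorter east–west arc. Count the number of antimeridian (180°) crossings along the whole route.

0

Leg 1: +158.08° → +45.33°, shortest Δλ = -112.75° (west) — does not cross 180°.
Leg 2: +45.33° → -35.96°, shortest Δλ = -81.29° (west) — does not cross 180°.
Leg 3: -35.96° → -176.89°, shortest Δλ = -140.93° (west) — does not cross 180°.
Leg 4: -176.89° → -25.83°, shortest Δλ = 151.06° (east) — does not cross 180°.
Leg 5: -25.83° → -135.32°, shortest Δλ = -109.49° (west) — does not cross 180°.
Total crossings: 0.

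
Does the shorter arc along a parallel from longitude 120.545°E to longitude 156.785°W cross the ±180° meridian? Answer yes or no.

Yes

Naïve |-156.785 − 120.545| = 277.33° > 180°, so the shorter arc goes the other way round — across 180°.
Signed shortest Δλ = ((-156.785 − 120.545 + 180) mod 360) − 180 = 82.67°.
Going east by 82.67° from +120.545° passes through 180° before reaching -156.785°.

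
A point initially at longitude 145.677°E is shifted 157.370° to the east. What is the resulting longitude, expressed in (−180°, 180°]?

56.953°W

Start at +145.677°; shift +157.370° → +303.047°.
+303.047° lies outside (−180°, 180°]; subtract 360° → -56.953°.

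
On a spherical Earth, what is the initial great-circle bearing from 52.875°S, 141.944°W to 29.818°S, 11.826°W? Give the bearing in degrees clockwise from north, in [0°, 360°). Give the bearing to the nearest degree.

Δλ = -11.826 − -141.944 = 130.118°.
θ = atan2( sin Δλ · cos φ₂ , cos φ₁ · sin φ₂ − sin φ₁ · cos φ₂ · cos Δλ )
  = atan2(0.66348, -0.74586) = 138.346° → normalised to [0°, 360°): 138.346°.

138°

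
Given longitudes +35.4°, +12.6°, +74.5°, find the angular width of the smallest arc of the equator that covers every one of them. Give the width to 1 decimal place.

61.9°

Sort the longitudes: +12.6°, +35.4°, +74.5°.
Eastward gaps between consecutive values (wrapping around): 22.8°, 39.1°, 298.1°.
Largest gap = 298.1° ⇒ minimal covering band is its complement: 360° − 298.1° = 61.9°.
Band runs from +12.6° eastward to +74.5°.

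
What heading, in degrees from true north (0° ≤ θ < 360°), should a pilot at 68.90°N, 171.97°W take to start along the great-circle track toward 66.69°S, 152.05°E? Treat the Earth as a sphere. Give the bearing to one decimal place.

Δλ = 152.05 − -171.97 = 324.02°; wrapped into (−180°, 180°]: -35.98°.
θ = atan2( sin Δλ · cos φ₂ , cos φ₁ · sin φ₂ − sin φ₁ · cos φ₂ · cos Δλ )
  = atan2(-0.23248, -0.62936) = -159.726° → normalised to [0°, 360°): 200.274°.

200.3°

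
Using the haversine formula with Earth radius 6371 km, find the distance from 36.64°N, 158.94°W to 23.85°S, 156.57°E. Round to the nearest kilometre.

Δλ = 156.57 − -158.94 = 315.51°; wrapped into (−180°, 180°]: -44.49°.
Δφ = -23.85 − 36.64 = -60.49°.
a = sin²(Δφ/2) + cos φ₁ · cos φ₂ · sin²(Δλ/2) = 0.358888.
c = 2·atan2(√a, √(1−a)) = 1.28468 rad → d = 6371·c ≈ 8184.72 km.

8185 km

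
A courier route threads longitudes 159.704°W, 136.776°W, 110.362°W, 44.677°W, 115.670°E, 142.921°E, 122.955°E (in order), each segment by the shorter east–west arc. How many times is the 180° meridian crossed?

Leg 1: -159.704° → -136.776°, shortest Δλ = 22.928° (east) — does not cross 180°.
Leg 2: -136.776° → -110.362°, shortest Δλ = 26.414° (east) — does not cross 180°.
Leg 3: -110.362° → -44.677°, shortest Δλ = 65.685° (east) — does not cross 180°.
Leg 4: -44.677° → +115.670°, shortest Δλ = 160.347° (east) — does not cross 180°.
Leg 5: +115.670° → +142.921°, shortest Δλ = 27.251° (east) — does not cross 180°.
Leg 6: +142.921° → +122.955°, shortest Δλ = -19.966° (west) — does not cross 180°.
Total crossings: 0.

0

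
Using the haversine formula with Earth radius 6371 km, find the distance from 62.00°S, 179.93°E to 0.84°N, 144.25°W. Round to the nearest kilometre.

Δλ = -144.25 − 179.93 = -324.18°; wrapped into (−180°, 180°]: 35.82°.
Δφ = 0.84 − -62.00 = 62.84°.
a = sin²(Δφ/2) + cos φ₁ · cos φ₂ · sin²(Δλ/2) = 0.316155.
c = 2·atan2(√a, √(1−a)) = 1.19427 rad → d = 6371·c ≈ 7608.71 km.

7609 km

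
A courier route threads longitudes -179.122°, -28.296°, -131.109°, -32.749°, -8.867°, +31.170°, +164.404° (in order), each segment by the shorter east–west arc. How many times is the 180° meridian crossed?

Leg 1: -179.122° → -28.296°, shortest Δλ = 150.826° (east) — does not cross 180°.
Leg 2: -28.296° → -131.109°, shortest Δλ = -102.813° (west) — does not cross 180°.
Leg 3: -131.109° → -32.749°, shortest Δλ = 98.36° (east) — does not cross 180°.
Leg 4: -32.749° → -8.867°, shortest Δλ = 23.882° (east) — does not cross 180°.
Leg 5: -8.867° → +31.170°, shortest Δλ = 40.037° (east) — does not cross 180°.
Leg 6: +31.170° → +164.404°, shortest Δλ = 133.234° (east) — does not cross 180°.
Total crossings: 0.

0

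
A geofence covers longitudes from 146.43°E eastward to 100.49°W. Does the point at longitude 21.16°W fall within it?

Band width going east from +146.43° to -100.49°: ((-100.49 − 146.43) mod 360) = 113.08°.
Offset of -21.16° east of the west edge: ((-21.16 − 146.43) mod 360) = 192.41°.
192.41° > 113.08° ⇒ outside.

No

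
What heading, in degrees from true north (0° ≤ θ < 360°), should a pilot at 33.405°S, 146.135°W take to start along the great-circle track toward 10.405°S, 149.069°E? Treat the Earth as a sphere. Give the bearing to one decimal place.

275.1°

Δλ = 149.069 − -146.135 = 295.204°; wrapped into (−180°, 180°]: -64.796°.
θ = atan2( sin Δλ · cos φ₂ , cos φ₁ · sin φ₂ − sin φ₁ · cos φ₂ · cos Δλ )
  = atan2(-0.88992, 0.07982) = -84.874° → normalised to [0°, 360°): 275.126°.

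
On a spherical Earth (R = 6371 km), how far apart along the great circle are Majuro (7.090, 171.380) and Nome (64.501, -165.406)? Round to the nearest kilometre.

6642 km

Δλ = -165.406 − 171.380 = -336.786°; wrapped into (−180°, 180°]: 23.214°.
Δφ = 64.501 − 7.090 = 57.411°.
a = sin²(Δφ/2) + cos φ₁ · cos φ₂ · sin²(Δλ/2) = 0.247989.
c = 2·atan2(√a, √(1−a)) = 1.04255 rad → d = 6371·c ≈ 6642.07 km.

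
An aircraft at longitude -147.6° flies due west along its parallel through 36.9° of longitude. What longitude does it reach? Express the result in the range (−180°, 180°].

+175.5°

Start at -147.6°; shift −36.9° → -184.5°.
-184.5° lies outside (−180°, 180°]; add 360° → +175.5°.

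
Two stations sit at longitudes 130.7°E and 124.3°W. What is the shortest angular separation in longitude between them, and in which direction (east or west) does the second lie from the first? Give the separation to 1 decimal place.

Raw difference: -124.3 − 130.7 = -255.0°.
Normalise into (−180°, 180°]: -255.0° + 360° = 105.0°.
Positive ⇒ the second point lies to the east; separation 105.0°.

105.0° east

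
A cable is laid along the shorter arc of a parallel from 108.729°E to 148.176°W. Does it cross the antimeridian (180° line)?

Naïve |-148.176 − 108.729| = 256.905° > 180°, so the shorter arc goes the other way round — across 180°.
Signed shortest Δλ = ((-148.176 − 108.729 + 180) mod 360) − 180 = 103.095°.
Going east by 103.095° from +108.729° passes through 180° before reaching -148.176°.

Yes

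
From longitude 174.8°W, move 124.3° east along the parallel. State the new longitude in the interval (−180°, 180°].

50.5°W

Start at -174.8°; shift +124.3° → -50.5°.
-50.5° already lies in (−180°, 180°].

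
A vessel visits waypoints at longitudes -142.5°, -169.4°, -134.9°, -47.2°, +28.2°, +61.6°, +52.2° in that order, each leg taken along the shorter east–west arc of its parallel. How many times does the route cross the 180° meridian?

0

Leg 1: -142.5° → -169.4°, shortest Δλ = -26.9° (west) — does not cross 180°.
Leg 2: -169.4° → -134.9°, shortest Δλ = 34.5° (east) — does not cross 180°.
Leg 3: -134.9° → -47.2°, shortest Δλ = 87.7° (east) — does not cross 180°.
Leg 4: -47.2° → +28.2°, shortest Δλ = 75.4° (east) — does not cross 180°.
Leg 5: +28.2° → +61.6°, shortest Δλ = 33.4° (east) — does not cross 180°.
Leg 6: +61.6° → +52.2°, shortest Δλ = -9.4° (west) — does not cross 180°.
Total crossings: 0.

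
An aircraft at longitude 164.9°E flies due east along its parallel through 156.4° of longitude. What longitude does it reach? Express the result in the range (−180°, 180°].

38.7°W

Start at +164.9°; shift +156.4° → +321.3°.
+321.3° lies outside (−180°, 180°]; subtract 360° → -38.7°.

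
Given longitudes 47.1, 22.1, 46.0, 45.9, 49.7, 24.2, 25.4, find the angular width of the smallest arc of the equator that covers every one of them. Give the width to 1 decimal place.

27.6°

Sort the longitudes: +22.1°, +24.2°, +25.4°, +45.9°, +46.0°, +47.1°, +49.7°.
Eastward gaps between consecutive values (wrapping around): 2.1°, 1.2°, 20.5°, 0.1°, 1.1°, 2.6°, 332.4°.
Largest gap = 332.4° ⇒ minimal covering band is its complement: 360° − 332.4° = 27.6°.
Band runs from +22.1° eastward to +49.7°.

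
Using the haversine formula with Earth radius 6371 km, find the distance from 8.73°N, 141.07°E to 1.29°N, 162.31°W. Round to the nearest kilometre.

6319 km

Δλ = -162.31 − 141.07 = -303.38°; wrapped into (−180°, 180°]: 56.62°.
Δφ = 1.29 − 8.73 = -7.44°.
a = sin²(Δφ/2) + cos φ₁ · cos φ₂ · sin²(Δλ/2) = 0.226453.
c = 2·atan2(√a, √(1−a)) = 0.99191 rad → d = 6371·c ≈ 6319.44 km.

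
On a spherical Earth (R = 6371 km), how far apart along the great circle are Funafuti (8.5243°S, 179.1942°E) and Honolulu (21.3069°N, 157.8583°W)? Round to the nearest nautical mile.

2245 nmi

Δλ = -157.8583 − 179.1942 = -337.0525°; wrapped into (−180°, 180°]: 22.9475°.
Δφ = 21.3069 − -8.5243 = 29.8312°.
a = sin²(Δφ/2) + cos φ₁ · cos φ₂ · sin²(Δλ/2) = 0.102710.
c = 2·atan2(√a, √(1−a)) = 0.65248 rad → d = 6371·c ≈ 4156.95 km ≈ 2244.57 nmi.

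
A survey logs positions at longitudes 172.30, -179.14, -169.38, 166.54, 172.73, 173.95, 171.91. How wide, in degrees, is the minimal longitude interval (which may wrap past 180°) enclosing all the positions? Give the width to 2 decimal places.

24.08°

Sort the longitudes: -179.14°, -169.38°, +166.54°, +171.91°, +172.30°, +172.73°, +173.95°.
Eastward gaps between consecutive values (wrapping around): 9.76°, 335.92°, 5.37°, 0.39°, 0.43°, 1.22°, 6.91°.
Largest gap = 335.92° ⇒ minimal covering band is its complement: 360° − 335.92° = 24.08°.
Band runs from +166.54° eastward to -169.38°, crossing the antimeridian.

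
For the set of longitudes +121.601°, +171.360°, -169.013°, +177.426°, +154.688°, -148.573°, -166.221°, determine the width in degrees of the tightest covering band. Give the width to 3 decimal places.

89.826°

Sort the longitudes: -169.013°, -166.221°, -148.573°, +121.601°, +154.688°, +171.360°, +177.426°.
Eastward gaps between consecutive values (wrapping around): 2.792°, 17.648°, 270.174°, 33.087°, 16.672°, 6.066°, 13.561°.
Largest gap = 270.174° ⇒ minimal covering band is its complement: 360° − 270.174° = 89.826°.
Band runs from +121.601° eastward to -148.573°, crossing the antimeridian.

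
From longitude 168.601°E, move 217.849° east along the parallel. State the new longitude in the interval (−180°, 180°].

Start at +168.601°; shift +217.849° → +386.450°.
+386.450° lies outside (−180°, 180°]; subtract 360° → +26.450°.

26.450°E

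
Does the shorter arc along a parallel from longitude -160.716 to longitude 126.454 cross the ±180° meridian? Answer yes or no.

Yes

Naïve |126.454 − -160.716| = 287.17° > 180°, so the shorter arc goes the other way round — across 180°.
Signed shortest Δλ = ((126.454 − -160.716 + 180) mod 360) − 180 = -72.83°.
Going west by 72.83° from -160.716° passes through 180° before reaching +126.454°.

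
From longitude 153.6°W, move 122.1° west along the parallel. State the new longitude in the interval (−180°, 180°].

84.3°E

Start at -153.6°; shift −122.1° → -275.7°.
-275.7° lies outside (−180°, 180°]; add 360° → +84.3°.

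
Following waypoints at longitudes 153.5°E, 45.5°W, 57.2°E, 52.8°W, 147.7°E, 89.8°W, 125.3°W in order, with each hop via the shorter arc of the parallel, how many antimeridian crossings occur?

3

Leg 1: +153.5° → -45.5°, shortest Δλ = 161.0° (east) — crosses 180°.
Leg 2: -45.5° → +57.2°, shortest Δλ = 102.7° (east) — does not cross 180°.
Leg 3: +57.2° → -52.8°, shortest Δλ = -110.0° (west) — does not cross 180°.
Leg 4: -52.8° → +147.7°, shortest Δλ = -159.5° (west) — crosses 180°.
Leg 5: +147.7° → -89.8°, shortest Δλ = 122.5° (east) — crosses 180°.
Leg 6: -89.8° → -125.3°, shortest Δλ = -35.5° (west) — does not cross 180°.
Total crossings: 3.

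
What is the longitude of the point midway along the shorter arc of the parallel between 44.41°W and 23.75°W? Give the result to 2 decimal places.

34.08°W

Signed shortest Δλ from -44.41° to -23.75° is +20.66°.
Midpoint longitude = -44.41° + (+20.66°)/2 = -44.41° + 10.33° = -34.08°.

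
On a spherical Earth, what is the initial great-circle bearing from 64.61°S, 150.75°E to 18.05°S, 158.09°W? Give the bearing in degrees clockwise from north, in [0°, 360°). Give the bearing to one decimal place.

61.3°

Δλ = -158.09 − 150.75 = -308.84°; wrapped into (−180°, 180°]: 51.16°.
θ = atan2( sin Δλ · cos φ₂ , cos φ₁ · sin φ₂ − sin φ₁ · cos φ₂ · cos Δλ )
  = atan2(0.74057, 0.40583) = 61.277° → normalised to [0°, 360°): 61.277°.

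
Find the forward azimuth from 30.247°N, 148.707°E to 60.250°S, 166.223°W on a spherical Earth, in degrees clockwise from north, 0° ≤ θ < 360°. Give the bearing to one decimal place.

Δλ = -166.223 − 148.707 = -314.930°; wrapped into (−180°, 180°]: 45.070°.
θ = atan2( sin Δλ · cos φ₂ , cos φ₁ · sin φ₂ − sin φ₁ · cos φ₂ · cos Δλ )
  = atan2(0.35131, -0.92654) = 159.235° → normalised to [0°, 360°): 159.235°.

159.2°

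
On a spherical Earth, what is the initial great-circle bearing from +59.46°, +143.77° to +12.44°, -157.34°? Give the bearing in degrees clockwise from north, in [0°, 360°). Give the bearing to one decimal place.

Δλ = -157.34 − 143.77 = -301.11°; wrapped into (−180°, 180°]: 58.89°.
θ = atan2( sin Δλ · cos φ₂ , cos φ₁ · sin φ₂ − sin φ₁ · cos φ₂ · cos Δλ )
  = atan2(0.83608, -0.32510) = 111.248° → normalised to [0°, 360°): 111.248°.

111.2°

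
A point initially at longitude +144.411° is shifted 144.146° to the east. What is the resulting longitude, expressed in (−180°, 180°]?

Start at +144.411°; shift +144.146° → +288.557°.
+288.557° lies outside (−180°, 180°]; subtract 360° → -71.443°.

-71.443°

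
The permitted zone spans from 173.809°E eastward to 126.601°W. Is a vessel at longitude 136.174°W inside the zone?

Band width going east from +173.809° to -126.601°: ((-126.601 − 173.809) mod 360) = 59.590°.
Offset of -136.174° east of the west edge: ((-136.174 − 173.809) mod 360) = 50.017°.
50.017° ≤ 59.590° ⇒ inside.

Yes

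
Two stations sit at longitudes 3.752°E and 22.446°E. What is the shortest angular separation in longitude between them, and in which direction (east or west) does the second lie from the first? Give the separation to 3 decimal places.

Raw difference: 22.446 − 3.752 = 18.694°.
Normalise into (−180°, 180°]: 18.694° stays 18.694°.
Positive ⇒ the second point lies to the east; separation 18.694°.

18.694° east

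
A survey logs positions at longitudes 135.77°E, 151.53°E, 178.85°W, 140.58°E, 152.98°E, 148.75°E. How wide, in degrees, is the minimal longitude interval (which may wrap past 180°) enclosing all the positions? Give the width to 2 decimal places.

Sort the longitudes: -178.85°, +135.77°, +140.58°, +148.75°, +151.53°, +152.98°.
Eastward gaps between consecutive values (wrapping around): 314.62°, 4.81°, 8.17°, 2.78°, 1.45°, 28.17°.
Largest gap = 314.62° ⇒ minimal covering band is its complement: 360° − 314.62° = 45.38°.
Band runs from +135.77° eastward to -178.85°, crossing the antimeridian.

45.38°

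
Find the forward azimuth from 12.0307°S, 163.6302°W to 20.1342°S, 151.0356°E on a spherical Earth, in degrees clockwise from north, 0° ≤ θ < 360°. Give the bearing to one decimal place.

Δλ = 151.0356 − -163.6302 = 314.6658°; wrapped into (−180°, 180°]: -45.3342°.
θ = atan2( sin Δλ · cos φ₂ , cos φ₁ · sin φ₂ − sin φ₁ · cos φ₂ · cos Δλ )
  = atan2(-0.66776, -0.19909) = -106.602° → normalised to [0°, 360°): 253.398°.

253.4°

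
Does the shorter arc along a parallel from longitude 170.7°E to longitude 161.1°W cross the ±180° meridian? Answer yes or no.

Naïve |-161.1 − 170.7| = 331.8° > 180°, so the shorter arc goes the other way round — across 180°.
Signed shortest Δλ = ((-161.1 − 170.7 + 180) mod 360) − 180 = 28.2°.
Going east by 28.2° from +170.7° passes through 180° before reaching -161.1°.

Yes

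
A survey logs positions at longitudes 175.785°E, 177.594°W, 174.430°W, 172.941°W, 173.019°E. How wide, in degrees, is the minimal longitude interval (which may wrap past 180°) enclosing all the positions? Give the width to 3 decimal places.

14.040°

Sort the longitudes: -177.594°, -174.430°, -172.941°, +173.019°, +175.785°.
Eastward gaps between consecutive values (wrapping around): 3.164°, 1.489°, 345.960°, 2.766°, 6.621°.
Largest gap = 345.960° ⇒ minimal covering band is its complement: 360° − 345.960° = 14.040°.
Band runs from +173.019° eastward to -172.941°, crossing the antimeridian.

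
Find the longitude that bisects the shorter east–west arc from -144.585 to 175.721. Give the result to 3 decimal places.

Signed shortest Δλ from -144.585° to +175.721° is -39.694°.
Midpoint longitude = -144.585° + (-39.694°)/2 = -144.585° − 19.847° = -164.432°.
(The naïve average (-144.585 + +175.721)/2 = 15.568° is on the wrong side of the globe.)

-164.432°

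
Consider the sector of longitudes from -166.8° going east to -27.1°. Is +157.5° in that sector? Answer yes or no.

Band width going east from -166.8° to -27.1°: ((-27.1 − -166.8) mod 360) = 139.7°.
Offset of +157.5° east of the west edge: ((157.5 − -166.8) mod 360) = 324.3°.
324.3° > 139.7° ⇒ outside.

No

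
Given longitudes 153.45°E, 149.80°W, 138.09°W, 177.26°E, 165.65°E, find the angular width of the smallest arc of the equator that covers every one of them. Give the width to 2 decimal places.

Sort the longitudes: -149.80°, -138.09°, +153.45°, +165.65°, +177.26°.
Eastward gaps between consecutive values (wrapping around): 11.71°, 291.54°, 12.20°, 11.61°, 32.94°.
Largest gap = 291.54° ⇒ minimal covering band is its complement: 360° − 291.54° = 68.46°.
Band runs from +153.45° eastward to -138.09°, crossing the antimeridian.

68.46°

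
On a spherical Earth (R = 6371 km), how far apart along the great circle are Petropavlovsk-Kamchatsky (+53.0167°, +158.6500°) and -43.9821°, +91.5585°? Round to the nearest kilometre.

Δλ = 91.5585 − 158.6500 = -67.0915°.
Δφ = -43.9821 − 53.0167 = -96.9988°.
a = sin²(Δφ/2) + cos φ₁ · cos φ₂ · sin²(Δλ/2) = 0.693110.
c = 2·atan2(√a, √(1−a)) = 1.96733 rad → d = 6371·c ≈ 12533.84 km.

12534 km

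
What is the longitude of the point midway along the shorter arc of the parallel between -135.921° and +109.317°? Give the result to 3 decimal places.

Signed shortest Δλ from -135.921° to +109.317° is -114.762°.
Midpoint longitude = -135.921° + (-114.762°)/2 = -135.921° − 57.381° = -193.302°.
Normalise into (−180°, 180°]: +166.698°.
(The naïve average (-135.921 + +109.317)/2 = -13.302° is on the wrong side of the globe.)

+166.698°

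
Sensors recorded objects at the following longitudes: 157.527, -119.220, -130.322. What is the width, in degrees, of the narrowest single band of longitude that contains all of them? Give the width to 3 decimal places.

Sort the longitudes: -130.322°, -119.220°, +157.527°.
Eastward gaps between consecutive values (wrapping around): 11.102°, 276.747°, 72.151°.
Largest gap = 276.747° ⇒ minimal covering band is its complement: 360° − 276.747° = 83.253°.
Band runs from +157.527° eastward to -119.220°, crossing the antimeridian.

83.253°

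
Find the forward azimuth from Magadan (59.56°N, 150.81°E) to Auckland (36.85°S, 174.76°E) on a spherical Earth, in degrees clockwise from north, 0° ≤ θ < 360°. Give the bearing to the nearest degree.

Δλ = 174.76 − 150.81 = 23.95°.
θ = atan2( sin Δλ · cos φ₂ , cos φ₁ · sin φ₂ − sin φ₁ · cos φ₂ · cos Δλ )
  = atan2(0.32484, -0.93435) = 160.829° → normalised to [0°, 360°): 160.829°.

161°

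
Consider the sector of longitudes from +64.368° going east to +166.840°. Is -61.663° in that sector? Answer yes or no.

Band width going east from +64.368° to +166.840°: ((166.840 − 64.368) mod 360) = 102.472°.
Offset of -61.663° east of the west edge: ((-61.663 − 64.368) mod 360) = 233.969°.
233.969° > 102.472° ⇒ outside.

No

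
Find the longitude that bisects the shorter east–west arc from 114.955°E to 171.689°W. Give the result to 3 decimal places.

151.633°E

Signed shortest Δλ from +114.955° to -171.689° is +73.356°.
Midpoint longitude = +114.955° + (+73.356°)/2 = +114.955° + 36.678° = +151.633°.
(The naïve average (+114.955 + -171.689)/2 = -28.367° is on the wrong side of the globe.)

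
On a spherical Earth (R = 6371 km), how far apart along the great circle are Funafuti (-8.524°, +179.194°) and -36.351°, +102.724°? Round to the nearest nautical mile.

4448 nmi

Δλ = 102.724 − 179.194 = -76.470°.
Δφ = -36.351 − -8.524 = -27.827°.
a = sin²(Δφ/2) + cos φ₁ · cos φ₂ · sin²(Δλ/2) = 0.362899.
c = 2·atan2(√a, √(1−a)) = 1.29304 rad → d = 6371·c ≈ 8237.93 km ≈ 4448.13 nmi.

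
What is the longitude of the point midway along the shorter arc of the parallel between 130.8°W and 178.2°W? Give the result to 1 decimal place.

154.5°W

Signed shortest Δλ from -130.8° to -178.2° is -47.4°.
Midpoint longitude = -130.8° + (-47.4°)/2 = -130.8° − 23.7° = -154.5°.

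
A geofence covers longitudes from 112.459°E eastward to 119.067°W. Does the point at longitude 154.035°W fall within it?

Band width going east from +112.459° to -119.067°: ((-119.067 − 112.459) mod 360) = 128.474°.
Offset of -154.035° east of the west edge: ((-154.035 − 112.459) mod 360) = 93.506°.
93.506° ≤ 128.474° ⇒ inside.

Yes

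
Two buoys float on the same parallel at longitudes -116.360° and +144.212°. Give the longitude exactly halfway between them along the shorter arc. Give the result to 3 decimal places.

Signed shortest Δλ from -116.360° to +144.212° is -99.428°.
Midpoint longitude = -116.360° + (-99.428°)/2 = -116.360° − 49.714° = -166.074°.
(The naïve average (-116.360 + +144.212)/2 = 13.926° is on the wrong side of the globe.)

-166.074°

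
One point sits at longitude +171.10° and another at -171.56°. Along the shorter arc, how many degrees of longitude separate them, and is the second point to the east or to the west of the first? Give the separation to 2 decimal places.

Raw difference: -171.56 − 171.10 = -342.66°.
Normalise into (−180°, 180°]: -342.66° + 360° = 17.34°.
Positive ⇒ the second point lies to the east; separation 17.34°.

17.34° east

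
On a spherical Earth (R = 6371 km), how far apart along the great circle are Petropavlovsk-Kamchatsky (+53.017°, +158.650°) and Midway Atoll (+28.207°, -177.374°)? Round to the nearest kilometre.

Δλ = -177.374 − 158.650 = -336.024°; wrapped into (−180°, 180°]: 23.976°.
Δφ = 28.207 − 53.017 = -24.810°.
a = sin²(Δφ/2) + cos φ₁ · cos φ₂ · sin²(Δλ/2) = 0.069019.
c = 2·atan2(√a, √(1−a)) = 0.53167 rad → d = 6371·c ≈ 3387.27 km.

3387 km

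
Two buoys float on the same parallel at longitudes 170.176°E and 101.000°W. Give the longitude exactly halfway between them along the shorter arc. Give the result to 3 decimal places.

145.412°W

Signed shortest Δλ from +170.176° to -101.000° is +88.824°.
Midpoint longitude = +170.176° + (+88.824°)/2 = +170.176° + 44.412° = +214.588°.
Normalise into (−180°, 180°]: -145.412°.
(The naïve average (+170.176 + -101.000)/2 = 34.588° is on the wrong side of the globe.)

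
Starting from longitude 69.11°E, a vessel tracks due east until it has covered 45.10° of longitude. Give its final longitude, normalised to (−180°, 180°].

114.21°E

Start at +69.11°; shift +45.10° → +114.21°.
+114.21° already lies in (−180°, 180°].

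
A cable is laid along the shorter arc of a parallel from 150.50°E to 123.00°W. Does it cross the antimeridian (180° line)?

Naïve |-123.00 − 150.50| = 273.5° > 180°, so the shorter arc goes the other way round — across 180°.
Signed shortest Δλ = ((-123.00 − 150.50 + 180) mod 360) − 180 = 86.5°.
Going east by 86.5° from +150.50° passes through 180° before reaching -123.00°.

Yes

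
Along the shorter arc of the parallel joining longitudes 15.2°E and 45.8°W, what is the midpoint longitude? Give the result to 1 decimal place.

15.3°W

Signed shortest Δλ from +15.2° to -45.8° is -61.0°.
Midpoint longitude = +15.2° + (-61.0°)/2 = +15.2° − 30.5° = -15.3°.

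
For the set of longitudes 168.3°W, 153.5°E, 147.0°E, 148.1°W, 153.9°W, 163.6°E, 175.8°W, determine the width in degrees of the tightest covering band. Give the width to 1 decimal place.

64.9°

Sort the longitudes: -175.8°, -168.3°, -153.9°, -148.1°, +147.0°, +153.5°, +163.6°.
Eastward gaps between consecutive values (wrapping around): 7.5°, 14.4°, 5.8°, 295.1°, 6.5°, 10.1°, 20.6°.
Largest gap = 295.1° ⇒ minimal covering band is its complement: 360° − 295.1° = 64.9°.
Band runs from +147.0° eastward to -148.1°, crossing the antimeridian.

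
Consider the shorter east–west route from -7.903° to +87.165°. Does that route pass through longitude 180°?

Signed shortest Δλ = ((87.165 − -7.903 + 180) mod 360) − 180 = 95.068°.
Going east by 95.068° from -7.903° reaches +87.165° without touching 180°.

No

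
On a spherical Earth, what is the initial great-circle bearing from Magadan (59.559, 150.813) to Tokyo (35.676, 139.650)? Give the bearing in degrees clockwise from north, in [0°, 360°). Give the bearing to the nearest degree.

Δλ = 139.650 − 150.813 = -11.163°.
θ = atan2( sin Δλ · cos φ₂ , cos φ₁ · sin φ₂ − sin φ₁ · cos φ₂ · cos Δλ )
  = atan2(-0.15727, -0.39162) = -158.121° → normalised to [0°, 360°): 201.879°.

202°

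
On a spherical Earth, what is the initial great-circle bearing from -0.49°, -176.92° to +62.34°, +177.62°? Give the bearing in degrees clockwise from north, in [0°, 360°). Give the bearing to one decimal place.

Δλ = 177.62 − -176.92 = 354.54°; wrapped into (−180°, 180°]: -5.46°.
θ = atan2( sin Δλ · cos φ₂ , cos φ₁ · sin φ₂ − sin φ₁ · cos φ₂ · cos Δλ )
  = atan2(-0.04417, 0.88964) = -2.842° → normalised to [0°, 360°): 357.158°.

357.2°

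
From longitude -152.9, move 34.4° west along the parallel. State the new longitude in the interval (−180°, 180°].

+172.7°

Start at -152.9°; shift −34.4° → -187.3°.
-187.3° lies outside (−180°, 180°]; add 360° → +172.7°.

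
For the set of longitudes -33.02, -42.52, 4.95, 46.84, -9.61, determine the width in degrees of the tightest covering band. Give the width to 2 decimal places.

89.36°

Sort the longitudes: -42.52°, -33.02°, -9.61°, +4.95°, +46.84°.
Eastward gaps between consecutive values (wrapping around): 9.50°, 23.41°, 14.56°, 41.89°, 270.64°.
Largest gap = 270.64° ⇒ minimal covering band is its complement: 360° − 270.64° = 89.36°.
Band runs from -42.52° eastward to +46.84°.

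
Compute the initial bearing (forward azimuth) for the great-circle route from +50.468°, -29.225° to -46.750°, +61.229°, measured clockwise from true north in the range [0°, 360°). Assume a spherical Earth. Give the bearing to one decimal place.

Δλ = 61.229 − -29.225 = 90.454°.
θ = atan2( sin Δλ · cos φ₂ , cos φ₁ · sin φ₂ − sin φ₁ · cos φ₂ · cos Δλ )
  = atan2(0.68516, -0.45943) = 123.843° → normalised to [0°, 360°): 123.843°.

123.8°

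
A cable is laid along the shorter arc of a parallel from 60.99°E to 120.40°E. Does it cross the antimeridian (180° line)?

Signed shortest Δλ = ((120.40 − 60.99 + 180) mod 360) − 180 = 59.41°.
Going east by 59.41° from +60.99° reaches +120.40° without touching 180°.

No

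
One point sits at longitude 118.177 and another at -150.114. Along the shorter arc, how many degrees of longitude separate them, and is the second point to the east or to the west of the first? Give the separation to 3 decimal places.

91.709° east

Raw difference: -150.114 − 118.177 = -268.291°.
Normalise into (−180°, 180°]: -268.291° + 360° = 91.709°.
Positive ⇒ the second point lies to the east; separation 91.709°.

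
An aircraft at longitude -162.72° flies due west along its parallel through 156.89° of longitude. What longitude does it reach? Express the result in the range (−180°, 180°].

Start at -162.72°; shift −156.89° → -319.61°.
-319.61° lies outside (−180°, 180°]; add 360° → +40.39°.

+40.39°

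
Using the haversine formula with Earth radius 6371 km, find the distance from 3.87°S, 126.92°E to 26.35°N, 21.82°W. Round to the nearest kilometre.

15854 km

Δλ = -21.82 − 126.92 = -148.74°.
Δφ = 26.35 − -3.87 = 30.22°.
a = sin²(Δφ/2) + cos φ₁ · cos φ₂ · sin²(Δλ/2) = 0.897108.
c = 2·atan2(√a, √(1−a)) = 2.48851 rad → d = 6371·c ≈ 15854.30 km.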